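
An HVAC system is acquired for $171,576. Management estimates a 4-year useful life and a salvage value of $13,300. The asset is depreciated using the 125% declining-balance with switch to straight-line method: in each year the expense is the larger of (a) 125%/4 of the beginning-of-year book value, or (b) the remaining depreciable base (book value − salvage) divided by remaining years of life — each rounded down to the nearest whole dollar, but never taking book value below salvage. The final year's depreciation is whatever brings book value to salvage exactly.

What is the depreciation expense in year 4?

$33,899

Depreciable base = $171,576 − $13,300 = $158,276.
Year 1: DB = ⌊$171,576 × 125%/4⌋ = $53,617; SL = ⌊$158,276/4⌋ = $39,569 → take DB $53,617. Book value $117,959.
Year 2: DB = ⌊$117,959 × 125%/4⌋ = $36,862; SL = ⌊$104,659/3⌋ = $34,886 → take DB $36,862. Book value $81,097.
Year 3: DB = ⌊$81,097 × 125%/4⌋ = $25,342; SL = ⌊$67,797/2⌋ = $33,898 → take SL $33,898. Book value $47,199.
Year 4 (final): $47,199 − $13,300 = $33,899. Book value $13,300.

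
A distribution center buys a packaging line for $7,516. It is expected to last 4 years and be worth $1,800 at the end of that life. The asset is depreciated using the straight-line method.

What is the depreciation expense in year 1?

$1,429

Depreciable base = $7,516 − $1,800 = $5,716.
Annual expense = $5,716 / 4 = $1,429.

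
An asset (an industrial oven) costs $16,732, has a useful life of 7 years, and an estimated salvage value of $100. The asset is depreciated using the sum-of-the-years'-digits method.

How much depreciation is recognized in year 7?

$594

Depreciable base = $16,732 − $100 = $16,632.
Sum of the years' digits = 7+6+5+4+3+2+1 = 28.
Year 1: $16,632 × 7/28 = $4,158. Book value $12,574.
Year 2: $16,632 × 6/28 = $3,564. Book value $9,010.
Year 3: $16,632 × 5/28 = $2,970. Book value $6,040.
Year 4: $16,632 × 4/28 = $2,376. Book value $3,664.
Year 5: $16,632 × 3/28 = $1,782. Book value $1,882.
Year 6: $16,632 × 2/28 = $1,188. Book value $694.
Year 7: $16,632 × 1/28 = $594. Book value $100.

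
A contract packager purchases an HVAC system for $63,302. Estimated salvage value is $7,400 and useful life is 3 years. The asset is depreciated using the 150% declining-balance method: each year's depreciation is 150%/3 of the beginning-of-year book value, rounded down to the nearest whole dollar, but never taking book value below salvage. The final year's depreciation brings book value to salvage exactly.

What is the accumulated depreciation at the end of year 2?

$47,476

Depreciable base = $63,302 − $7,400 = $55,902.
Year 1: ⌊$63,302 × 150%/3⌋ = $31,651. Book value $31,651.
Year 2: ⌊$31,651 × 150%/3⌋ = $15,825. Book value $15,826.
Accumulated through year 2 = $63,302 − $15,826 = $47,476.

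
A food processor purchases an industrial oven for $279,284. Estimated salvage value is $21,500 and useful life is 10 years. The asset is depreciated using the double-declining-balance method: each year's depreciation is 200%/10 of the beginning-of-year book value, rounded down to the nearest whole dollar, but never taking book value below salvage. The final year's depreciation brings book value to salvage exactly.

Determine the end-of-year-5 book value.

Depreciable base = $279,284 − $21,500 = $257,784.
Year 1: ⌊$279,284 × 200%/10⌋ = $55,856. Book value $223,428.
Year 2: ⌊$223,428 × 200%/10⌋ = $44,685. Book value $178,743.
Year 3: ⌊$178,743 × 200%/10⌋ = $35,748. Book value $142,995.
Year 4: ⌊$142,995 × 200%/10⌋ = $28,599. Book value $114,396.
Year 5: ⌊$114,396 × 200%/10⌋ = $22,879. Book value $91,517.

$91,517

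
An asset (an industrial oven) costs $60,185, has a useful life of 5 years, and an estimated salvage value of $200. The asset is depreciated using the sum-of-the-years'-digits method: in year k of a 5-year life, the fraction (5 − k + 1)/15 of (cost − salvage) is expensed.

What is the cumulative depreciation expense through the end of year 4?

$55,986

Depreciable base = $60,185 − $200 = $59,985.
Sum of the years' digits = 5+4+3+2+1 = 15.
Year 1: $59,985 × 5/15 = $19,995. Book value $40,190.
Year 2: $59,985 × 4/15 = $15,996. Book value $24,194.
Year 3: $59,985 × 3/15 = $11,997. Book value $12,197.
Year 4: $59,985 × 2/15 = $7,998. Book value $4,199.
Accumulated through year 4 = $60,185 − $4,199 = $55,986.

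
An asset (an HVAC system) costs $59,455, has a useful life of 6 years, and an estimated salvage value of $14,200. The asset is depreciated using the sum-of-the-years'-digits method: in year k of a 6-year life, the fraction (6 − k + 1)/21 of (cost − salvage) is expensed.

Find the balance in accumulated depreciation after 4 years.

$38,790

Depreciable base = $59,455 − $14,200 = $45,255.
Sum of the years' digits = 6+5+4+3+2+1 = 21.
Year 1: $45,255 × 6/21 = $12,930. Book value $46,525.
Year 2: $45,255 × 5/21 = $10,775. Book value $35,750.
Year 3: $45,255 × 4/21 = $8,620. Book value $27,130.
Year 4: $45,255 × 3/21 = $6,465. Book value $20,665.
Accumulated through year 4 = $59,455 − $20,665 = $38,790.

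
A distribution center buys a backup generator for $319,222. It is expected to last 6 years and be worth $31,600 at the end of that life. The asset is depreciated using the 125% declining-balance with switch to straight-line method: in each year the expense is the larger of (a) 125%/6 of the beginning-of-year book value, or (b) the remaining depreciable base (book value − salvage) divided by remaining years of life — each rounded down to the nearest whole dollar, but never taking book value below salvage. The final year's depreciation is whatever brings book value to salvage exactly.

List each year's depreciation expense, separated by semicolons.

Depreciable base = $319,222 − $31,600 = $287,622.
Year 1: DB = ⌊$319,222 × 125%/6⌋ = $66,504; SL = ⌊$287,622/6⌋ = $47,937 → take DB $66,504. Book value $252,718.
Year 2: DB = ⌊$252,718 × 125%/6⌋ = $52,649; SL = ⌊$221,118/5⌋ = $44,223 → take DB $52,649. Book value $200,069.
Year 3: DB = ⌊$200,069 × 125%/6⌋ = $41,681; SL = ⌊$168,469/4⌋ = $42,117 → take SL $42,117. Book value $157,952.
Year 4: DB = ⌊$157,952 × 125%/6⌋ = $32,906; SL = ⌊$126,352/3⌋ = $42,117 → take SL $42,117. Book value $115,835.
Year 5: DB = ⌊$115,835 × 125%/6⌋ = $24,132; SL = ⌊$84,235/2⌋ = $42,117 → take SL $42,117. Book value $73,718.
Year 6 (final): $73,718 − $31,600 = $42,118. Book value $31,600.

$66,504; $52,649; $42,117; $42,117; $42,117; $42,118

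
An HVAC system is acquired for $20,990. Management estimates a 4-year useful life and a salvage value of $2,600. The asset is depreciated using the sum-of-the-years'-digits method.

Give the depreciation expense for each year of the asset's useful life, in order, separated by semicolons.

Depreciable base = $20,990 − $2,600 = $18,390.
Sum of the years' digits = 4+3+2+1 = 10.
Year 1: $18,390 × 4/10 = $7,356. Book value $13,634.
Year 2: $18,390 × 3/10 = $5,517. Book value $8,117.
Year 3: $18,390 × 2/10 = $3,678. Book value $4,439.
Year 4: $18,390 × 1/10 = $1,839. Book value $2,600.

$7,356; $5,517; $3,678; $1,839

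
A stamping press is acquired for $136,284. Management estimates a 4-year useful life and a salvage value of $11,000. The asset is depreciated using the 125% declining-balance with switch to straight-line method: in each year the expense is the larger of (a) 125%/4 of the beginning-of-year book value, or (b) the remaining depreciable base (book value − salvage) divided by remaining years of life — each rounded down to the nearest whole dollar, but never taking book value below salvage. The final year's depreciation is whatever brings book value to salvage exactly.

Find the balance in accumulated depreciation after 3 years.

Depreciable base = $136,284 − $11,000 = $125,284.
Year 1: DB = ⌊$136,284 × 125%/4⌋ = $42,588; SL = ⌊$125,284/4⌋ = $31,321 → take DB $42,588. Book value $93,696.
Year 2: DB = ⌊$93,696 × 125%/4⌋ = $29,280; SL = ⌊$82,696/3⌋ = $27,565 → take DB $29,280. Book value $64,416.
Year 3: DB = ⌊$64,416 × 125%/4⌋ = $20,130; SL = ⌊$53,416/2⌋ = $26,708 → take SL $26,708. Book value $37,708.
Accumulated through year 3 = $136,284 − $37,708 = $98,576.

$98,576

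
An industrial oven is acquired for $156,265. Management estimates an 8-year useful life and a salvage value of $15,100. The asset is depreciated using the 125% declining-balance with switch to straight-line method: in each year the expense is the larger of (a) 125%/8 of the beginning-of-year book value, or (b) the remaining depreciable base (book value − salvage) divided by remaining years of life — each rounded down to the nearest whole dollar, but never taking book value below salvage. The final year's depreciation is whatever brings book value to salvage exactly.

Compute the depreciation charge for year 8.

$15,754

Depreciable base = $156,265 − $15,100 = $141,165.
Year 1: DB = ⌊$156,265 × 125%/8⌋ = $24,416; SL = ⌊$141,165/8⌋ = $17,645 → take DB $24,416. Book value $131,849.
Year 2: DB = ⌊$131,849 × 125%/8⌋ = $20,601; SL = ⌊$116,749/7⌋ = $16,678 → take DB $20,601. Book value $111,248.
Year 3: DB = ⌊$111,248 × 125%/8⌋ = $17,382; SL = ⌊$96,148/6⌋ = $16,024 → take DB $17,382. Book value $93,866.
Year 4: DB = ⌊$93,866 × 125%/8⌋ = $14,666; SL = ⌊$78,766/5⌋ = $15,753 → take SL $15,753. Book value $78,113.
Year 5: DB = ⌊$78,113 × 125%/8⌋ = $12,205; SL = ⌊$63,013/4⌋ = $15,753 → take SL $15,753. Book value $62,360.
Year 6: DB = ⌊$62,360 × 125%/8⌋ = $9,743; SL = ⌊$47,260/3⌋ = $15,753 → take SL $15,753. Book value $46,607.
Year 7: DB = ⌊$46,607 × 125%/8⌋ = $7,282; SL = ⌊$31,507/2⌋ = $15,753 → take SL $15,753. Book value $30,854.
Year 8 (final): $30,854 − $15,100 = $15,754. Book value $15,100.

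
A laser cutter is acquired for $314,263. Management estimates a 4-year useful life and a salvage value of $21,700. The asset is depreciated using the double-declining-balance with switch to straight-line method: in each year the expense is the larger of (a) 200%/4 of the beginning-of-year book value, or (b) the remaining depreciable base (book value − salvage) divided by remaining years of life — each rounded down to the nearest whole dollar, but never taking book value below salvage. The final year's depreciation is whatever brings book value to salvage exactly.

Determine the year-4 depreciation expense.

$17,583

Depreciable base = $314,263 − $21,700 = $292,563.
Year 1: DB = ⌊$314,263 × 200%/4⌋ = $157,131; SL = ⌊$292,563/4⌋ = $73,140 → take DB $157,131. Book value $157,132.
Year 2: DB = ⌊$157,132 × 200%/4⌋ = $78,566; SL = ⌊$135,432/3⌋ = $45,144 → take DB $78,566. Book value $78,566.
Year 3: DB = ⌊$78,566 × 200%/4⌋ = $39,283; SL = ⌊$56,866/2⌋ = $28,433 → take DB $39,283. Book value $39,283.
Year 4 (final): $39,283 − $21,700 = $17,583. Book value $21,700.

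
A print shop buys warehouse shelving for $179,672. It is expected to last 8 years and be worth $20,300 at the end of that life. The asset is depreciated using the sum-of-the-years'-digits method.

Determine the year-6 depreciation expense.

$13,281

Depreciable base = $179,672 − $20,300 = $159,372.
Sum of the years' digits = 8+7+6+5+4+3+2+1 = 36.
Year 1: $159,372 × 8/36 = $35,416. Book value $144,256.
Year 2: $159,372 × 7/36 = $30,989. Book value $113,267.
Year 3: $159,372 × 6/36 = $26,562. Book value $86,705.
Year 4: $159,372 × 5/36 = $22,135. Book value $64,570.
Year 5: $159,372 × 4/36 = $17,708. Book value $46,862.
Year 6: $159,372 × 3/36 = $13,281. Book value $33,581.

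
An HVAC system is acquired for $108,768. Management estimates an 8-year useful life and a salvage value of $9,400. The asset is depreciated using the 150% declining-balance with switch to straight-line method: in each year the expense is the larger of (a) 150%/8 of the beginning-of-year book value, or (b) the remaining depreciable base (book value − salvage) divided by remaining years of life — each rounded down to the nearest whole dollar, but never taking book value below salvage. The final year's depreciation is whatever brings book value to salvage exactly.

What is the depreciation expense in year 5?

$9,500

Depreciable base = $108,768 − $9,400 = $99,368.
Year 1: DB = ⌊$108,768 × 150%/8⌋ = $20,394; SL = ⌊$99,368/8⌋ = $12,421 → take DB $20,394. Book value $88,374.
Year 2: DB = ⌊$88,374 × 150%/8⌋ = $16,570; SL = ⌊$78,974/7⌋ = $11,282 → take DB $16,570. Book value $71,804.
Year 3: DB = ⌊$71,804 × 150%/8⌋ = $13,463; SL = ⌊$62,404/6⌋ = $10,400 → take DB $13,463. Book value $58,341.
Year 4: DB = ⌊$58,341 × 150%/8⌋ = $10,938; SL = ⌊$48,941/5⌋ = $9,788 → take DB $10,938. Book value $47,403.
Year 5: DB = ⌊$47,403 × 150%/8⌋ = $8,888; SL = ⌊$38,003/4⌋ = $9,500 → take SL $9,500. Book value $37,903.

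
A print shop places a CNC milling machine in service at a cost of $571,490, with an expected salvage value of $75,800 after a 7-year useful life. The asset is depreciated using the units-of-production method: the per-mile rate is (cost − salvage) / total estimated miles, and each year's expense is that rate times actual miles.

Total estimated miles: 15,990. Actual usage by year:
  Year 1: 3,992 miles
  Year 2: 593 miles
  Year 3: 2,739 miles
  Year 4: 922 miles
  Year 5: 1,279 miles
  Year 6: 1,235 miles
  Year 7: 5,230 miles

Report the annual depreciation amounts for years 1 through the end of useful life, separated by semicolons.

$123,752; $18,383; $84,909; $28,582; $39,649; $38,285; $162,130

Depreciable base = $571,490 − $75,800 = $495,690.
Rate = $495,690 / 15,990 miles = $31 per mile.
Year 1: 3,992 × $31 = $123,752. Book value $447,738.
Year 2: 593 × $31 = $18,383. Book value $429,355.
Year 3: 2,739 × $31 = $84,909. Book value $344,446.
Year 4: 922 × $31 = $28,582. Book value $315,864.
Year 5: 1,279 × $31 = $39,649. Book value $276,215.
Year 6: 1,235 × $31 = $38,285. Book value $237,930.
Year 7: 5,230 × $31 = $162,130. Book value $75,800.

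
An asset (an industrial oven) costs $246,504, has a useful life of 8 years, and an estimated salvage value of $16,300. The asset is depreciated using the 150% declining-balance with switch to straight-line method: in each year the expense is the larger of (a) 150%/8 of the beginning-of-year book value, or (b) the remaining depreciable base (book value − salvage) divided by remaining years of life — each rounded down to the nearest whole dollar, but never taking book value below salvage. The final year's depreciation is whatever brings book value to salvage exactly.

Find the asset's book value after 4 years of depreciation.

$107,429

Depreciable base = $246,504 − $16,300 = $230,204.
Year 1: DB = ⌊$246,504 × 150%/8⌋ = $46,219; SL = ⌊$230,204/8⌋ = $28,775 → take DB $46,219. Book value $200,285.
Year 2: DB = ⌊$200,285 × 150%/8⌋ = $37,553; SL = ⌊$183,985/7⌋ = $26,283 → take DB $37,553. Book value $162,732.
Year 3: DB = ⌊$162,732 × 150%/8⌋ = $30,512; SL = ⌊$146,432/6⌋ = $24,405 → take DB $30,512. Book value $132,220.
Year 4: DB = ⌊$132,220 × 150%/8⌋ = $24,791; SL = ⌊$115,920/5⌋ = $23,184 → take DB $24,791. Book value $107,429.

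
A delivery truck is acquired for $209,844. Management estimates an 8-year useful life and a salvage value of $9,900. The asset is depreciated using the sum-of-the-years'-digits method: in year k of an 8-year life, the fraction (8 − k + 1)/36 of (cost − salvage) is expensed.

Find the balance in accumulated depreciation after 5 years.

Depreciable base = $209,844 − $9,900 = $199,944.
Sum of the years' digits = 8+7+6+5+4+3+2+1 = 36.
Year 1: $199,944 × 8/36 = $44,432. Book value $165,412.
Year 2: $199,944 × 7/36 = $38,878. Book value $126,534.
Year 3: $199,944 × 6/36 = $33,324. Book value $93,210.
Year 4: $199,944 × 5/36 = $27,770. Book value $65,440.
Year 5: $199,944 × 4/36 = $22,216. Book value $43,224.
Accumulated through year 5 = $209,844 − $43,224 = $166,620.

$166,620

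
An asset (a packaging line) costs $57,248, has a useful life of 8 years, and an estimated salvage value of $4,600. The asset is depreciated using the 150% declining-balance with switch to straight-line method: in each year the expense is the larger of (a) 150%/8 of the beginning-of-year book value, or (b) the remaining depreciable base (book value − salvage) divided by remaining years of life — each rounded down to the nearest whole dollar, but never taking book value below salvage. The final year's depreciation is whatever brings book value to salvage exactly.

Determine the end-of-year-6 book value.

$14,776

Depreciable base = $57,248 − $4,600 = $52,648.
Year 1: DB = ⌊$57,248 × 150%/8⌋ = $10,734; SL = ⌊$52,648/8⌋ = $6,581 → take DB $10,734. Book value $46,514.
Year 2: DB = ⌊$46,514 × 150%/8⌋ = $8,721; SL = ⌊$41,914/7⌋ = $5,987 → take DB $8,721. Book value $37,793.
Year 3: DB = ⌊$37,793 × 150%/8⌋ = $7,086; SL = ⌊$33,193/6⌋ = $5,532 → take DB $7,086. Book value $30,707.
Year 4: DB = ⌊$30,707 × 150%/8⌋ = $5,757; SL = ⌊$26,107/5⌋ = $5,221 → take DB $5,757. Book value $24,950.
Year 5: DB = ⌊$24,950 × 150%/8⌋ = $4,678; SL = ⌊$20,350/4⌋ = $5,087 → take SL $5,087. Book value $19,863.
Year 6: DB = ⌊$19,863 × 150%/8⌋ = $3,724; SL = ⌊$15,263/3⌋ = $5,087 → take SL $5,087. Book value $14,776.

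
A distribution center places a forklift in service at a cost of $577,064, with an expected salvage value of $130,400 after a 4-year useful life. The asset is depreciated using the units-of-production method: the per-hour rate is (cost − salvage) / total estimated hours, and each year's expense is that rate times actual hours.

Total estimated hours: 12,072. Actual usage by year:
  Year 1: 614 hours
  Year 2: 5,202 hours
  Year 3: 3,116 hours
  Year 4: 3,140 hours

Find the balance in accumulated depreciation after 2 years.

$215,192

Depreciable base = $577,064 − $130,400 = $446,664.
Rate = $446,664 / 12,072 hours = $37 per hour.
Year 1: 614 × $37 = $22,718. Book value $554,346.
Year 2: 5,202 × $37 = $192,474. Book value $361,872.
Accumulated through year 2 = $577,064 − $361,872 = $215,192.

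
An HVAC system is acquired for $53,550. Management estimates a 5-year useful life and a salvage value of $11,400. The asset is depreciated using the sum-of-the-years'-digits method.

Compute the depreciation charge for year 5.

$2,810

Depreciable base = $53,550 − $11,400 = $42,150.
Sum of the years' digits = 5+4+3+2+1 = 15.
Year 1: $42,150 × 5/15 = $14,050. Book value $39,500.
Year 2: $42,150 × 4/15 = $11,240. Book value $28,260.
Year 3: $42,150 × 3/15 = $8,430. Book value $19,830.
Year 4: $42,150 × 2/15 = $5,620. Book value $14,210.
Year 5: $42,150 × 1/15 = $2,810. Book value $11,400.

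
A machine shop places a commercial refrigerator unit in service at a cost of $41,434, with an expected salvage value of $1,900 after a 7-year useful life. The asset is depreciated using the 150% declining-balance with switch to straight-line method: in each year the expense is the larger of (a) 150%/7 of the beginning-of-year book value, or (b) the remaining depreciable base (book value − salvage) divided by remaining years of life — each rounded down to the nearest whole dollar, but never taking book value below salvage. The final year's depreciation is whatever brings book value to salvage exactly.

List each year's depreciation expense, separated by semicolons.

$8,878; $6,976; $5,481; $4,549; $4,550; $4,550; $4,550

Depreciable base = $41,434 − $1,900 = $39,534.
Year 1: DB = ⌊$41,434 × 150%/7⌋ = $8,878; SL = ⌊$39,534/7⌋ = $5,647 → take DB $8,878. Book value $32,556.
Year 2: DB = ⌊$32,556 × 150%/7⌋ = $6,976; SL = ⌊$30,656/6⌋ = $5,109 → take DB $6,976. Book value $25,580.
Year 3: DB = ⌊$25,580 × 150%/7⌋ = $5,481; SL = ⌊$23,680/5⌋ = $4,736 → take DB $5,481. Book value $20,099.
Year 4: DB = ⌊$20,099 × 150%/7⌋ = $4,306; SL = ⌊$18,199/4⌋ = $4,549 → take SL $4,549. Book value $15,550.
Year 5: DB = ⌊$15,550 × 150%/7⌋ = $3,332; SL = ⌊$13,650/3⌋ = $4,550 → take SL $4,550. Book value $11,000.
Year 6: DB = ⌊$11,000 × 150%/7⌋ = $2,357; SL = ⌊$9,100/2⌋ = $4,550 → take SL $4,550. Book value $6,450.
Year 7 (final): $6,450 − $1,900 = $4,550. Book value $1,900.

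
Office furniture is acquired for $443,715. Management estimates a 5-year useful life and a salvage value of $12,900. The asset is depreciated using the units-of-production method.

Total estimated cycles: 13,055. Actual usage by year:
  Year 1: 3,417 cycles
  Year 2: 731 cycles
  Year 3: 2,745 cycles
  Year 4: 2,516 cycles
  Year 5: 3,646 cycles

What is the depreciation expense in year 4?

$83,028

Depreciable base = $443,715 − $12,900 = $430,815.
Rate = $430,815 / 13,055 cycles = $33 per cycle.
Year 1: 3,417 × $33 = $112,761. Book value $330,954.
Year 2: 731 × $33 = $24,123. Book value $306,831.
Year 3: 2,745 × $33 = $90,585. Book value $216,246.
Year 4: 2,516 × $33 = $83,028. Book value $133,218.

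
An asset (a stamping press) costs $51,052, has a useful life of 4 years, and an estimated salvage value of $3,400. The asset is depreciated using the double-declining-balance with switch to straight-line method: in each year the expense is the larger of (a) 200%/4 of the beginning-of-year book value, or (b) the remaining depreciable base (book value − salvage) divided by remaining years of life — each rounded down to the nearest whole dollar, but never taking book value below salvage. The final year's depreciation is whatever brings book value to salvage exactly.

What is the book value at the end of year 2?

Depreciable base = $51,052 − $3,400 = $47,652.
Year 1: DB = ⌊$51,052 × 200%/4⌋ = $25,526; SL = ⌊$47,652/4⌋ = $11,913 → take DB $25,526. Book value $25,526.
Year 2: DB = ⌊$25,526 × 200%/4⌋ = $12,763; SL = ⌊$22,126/3⌋ = $7,375 → take DB $12,763. Book value $12,763.

$12,763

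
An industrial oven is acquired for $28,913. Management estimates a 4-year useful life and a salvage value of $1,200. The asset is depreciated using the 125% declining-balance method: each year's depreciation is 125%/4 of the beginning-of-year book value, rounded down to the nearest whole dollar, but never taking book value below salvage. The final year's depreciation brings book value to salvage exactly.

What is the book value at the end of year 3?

$9,397

Depreciable base = $28,913 − $1,200 = $27,713.
Year 1: ⌊$28,913 × 125%/4⌋ = $9,035. Book value $19,878.
Year 2: ⌊$19,878 × 125%/4⌋ = $6,211. Book value $13,667.
Year 3: ⌊$13,667 × 125%/4⌋ = $4,270. Book value $9,397.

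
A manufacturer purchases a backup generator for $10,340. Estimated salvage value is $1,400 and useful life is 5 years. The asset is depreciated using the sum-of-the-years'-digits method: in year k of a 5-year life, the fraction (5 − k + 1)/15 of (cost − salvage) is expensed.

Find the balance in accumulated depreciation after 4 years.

Depreciable base = $10,340 − $1,400 = $8,940.
Sum of the years' digits = 5+4+3+2+1 = 15.
Year 1: $8,940 × 5/15 = $2,980. Book value $7,360.
Year 2: $8,940 × 4/15 = $2,384. Book value $4,976.
Year 3: $8,940 × 3/15 = $1,788. Book value $3,188.
Year 4: $8,940 × 2/15 = $1,192. Book value $1,996.
Accumulated through year 4 = $10,340 − $1,996 = $8,344.

$8,344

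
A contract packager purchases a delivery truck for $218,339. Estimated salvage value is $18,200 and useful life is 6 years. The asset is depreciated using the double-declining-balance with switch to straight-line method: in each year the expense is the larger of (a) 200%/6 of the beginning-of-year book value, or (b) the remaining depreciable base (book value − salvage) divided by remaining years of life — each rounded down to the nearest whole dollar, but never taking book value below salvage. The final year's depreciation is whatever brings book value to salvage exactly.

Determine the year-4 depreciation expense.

$21,564

Depreciable base = $218,339 − $18,200 = $200,139.
Year 1: DB = ⌊$218,339 × 200%/6⌋ = $72,779; SL = ⌊$200,139/6⌋ = $33,356 → take DB $72,779. Book value $145,560.
Year 2: DB = ⌊$145,560 × 200%/6⌋ = $48,520; SL = ⌊$127,360/5⌋ = $25,472 → take DB $48,520. Book value $97,040.
Year 3: DB = ⌊$97,040 × 200%/6⌋ = $32,346; SL = ⌊$78,840/4⌋ = $19,710 → take DB $32,346. Book value $64,694.
Year 4: DB = ⌊$64,694 × 200%/6⌋ = $21,564; SL = ⌊$46,494/3⌋ = $15,498 → take DB $21,564. Book value $43,130.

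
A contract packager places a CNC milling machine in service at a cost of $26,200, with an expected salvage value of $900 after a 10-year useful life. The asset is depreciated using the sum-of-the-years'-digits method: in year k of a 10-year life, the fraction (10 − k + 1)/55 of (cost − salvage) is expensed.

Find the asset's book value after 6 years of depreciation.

Depreciable base = $26,200 − $900 = $25,300.
Sum of the years' digits = 10+9+8+7+6+5+4+3+2+1 = 55.
Year 1: $25,300 × 10/55 = $4,600. Book value $21,600.
Year 2: $25,300 × 9/55 = $4,140. Book value $17,460.
Year 3: $25,300 × 8/55 = $3,680. Book value $13,780.
Year 4: $25,300 × 7/55 = $3,220. Book value $10,560.
Year 5: $25,300 × 6/55 = $2,760. Book value $7,800.
Year 6: $25,300 × 5/55 = $2,300. Book value $5,500.

$5,500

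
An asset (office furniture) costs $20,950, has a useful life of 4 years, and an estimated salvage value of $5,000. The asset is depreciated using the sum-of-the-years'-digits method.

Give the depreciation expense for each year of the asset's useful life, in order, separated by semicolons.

Depreciable base = $20,950 − $5,000 = $15,950.
Sum of the years' digits = 4+3+2+1 = 10.
Year 1: $15,950 × 4/10 = $6,380. Book value $14,570.
Year 2: $15,950 × 3/10 = $4,785. Book value $9,785.
Year 3: $15,950 × 2/10 = $3,190. Book value $6,595.
Year 4: $15,950 × 1/10 = $1,595. Book value $5,000.

$6,380; $4,785; $3,190; $1,595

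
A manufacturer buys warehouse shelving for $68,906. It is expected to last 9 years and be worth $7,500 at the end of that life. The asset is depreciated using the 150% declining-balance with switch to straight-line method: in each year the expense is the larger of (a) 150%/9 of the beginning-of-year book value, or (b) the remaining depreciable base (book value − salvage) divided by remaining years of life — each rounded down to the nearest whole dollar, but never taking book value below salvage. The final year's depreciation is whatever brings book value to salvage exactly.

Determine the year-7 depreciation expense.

Depreciable base = $68,906 − $7,500 = $61,406.
Year 1: DB = ⌊$68,906 × 150%/9⌋ = $11,484; SL = ⌊$61,406/9⌋ = $6,822 → take DB $11,484. Book value $57,422.
Year 2: DB = ⌊$57,422 × 150%/9⌋ = $9,570; SL = ⌊$49,922/8⌋ = $6,240 → take DB $9,570. Book value $47,852.
Year 3: DB = ⌊$47,852 × 150%/9⌋ = $7,975; SL = ⌊$40,352/7⌋ = $5,764 → take DB $7,975. Book value $39,877.
Year 4: DB = ⌊$39,877 × 150%/9⌋ = $6,646; SL = ⌊$32,377/6⌋ = $5,396 → take DB $6,646. Book value $33,231.
Year 5: DB = ⌊$33,231 × 150%/9⌋ = $5,538; SL = ⌊$25,731/5⌋ = $5,146 → take DB $5,538. Book value $27,693.
Year 6: DB = ⌊$27,693 × 150%/9⌋ = $4,615; SL = ⌊$20,193/4⌋ = $5,048 → take SL $5,048. Book value $22,645.
Year 7: DB = ⌊$22,645 × 150%/9⌋ = $3,774; SL = ⌊$15,145/3⌋ = $5,048 → take SL $5,048. Book value $17,597.

$5,048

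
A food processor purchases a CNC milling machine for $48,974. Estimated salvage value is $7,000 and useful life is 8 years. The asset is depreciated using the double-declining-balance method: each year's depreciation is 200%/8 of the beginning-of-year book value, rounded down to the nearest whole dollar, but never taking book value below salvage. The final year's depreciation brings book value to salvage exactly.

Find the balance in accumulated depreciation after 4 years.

$33,477

Depreciable base = $48,974 − $7,000 = $41,974.
Year 1: ⌊$48,974 × 200%/8⌋ = $12,243. Book value $36,731.
Year 2: ⌊$36,731 × 200%/8⌋ = $9,182. Book value $27,549.
Year 3: ⌊$27,549 × 200%/8⌋ = $6,887. Book value $20,662.
Year 4: ⌊$20,662 × 200%/8⌋ = $5,165. Book value $15,497.
Accumulated through year 4 = $48,974 − $15,497 = $33,477.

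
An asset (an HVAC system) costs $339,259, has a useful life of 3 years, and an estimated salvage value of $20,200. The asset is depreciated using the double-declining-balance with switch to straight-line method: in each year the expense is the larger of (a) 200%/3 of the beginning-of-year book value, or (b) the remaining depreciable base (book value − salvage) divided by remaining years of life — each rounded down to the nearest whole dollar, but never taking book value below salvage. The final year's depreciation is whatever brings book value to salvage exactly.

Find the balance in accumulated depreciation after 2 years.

Depreciable base = $339,259 − $20,200 = $319,059.
Year 1: DB = ⌊$339,259 × 200%/3⌋ = $226,172; SL = ⌊$319,059/3⌋ = $106,353 → take DB $226,172. Book value $113,087.
Year 2: DB = ⌊$113,087 × 200%/3⌋ = $75,391; SL = ⌊$92,887/2⌋ = $46,443 → take DB $75,391. Book value $37,696.
Accumulated through year 2 = $339,259 − $37,696 = $301,563.

$301,563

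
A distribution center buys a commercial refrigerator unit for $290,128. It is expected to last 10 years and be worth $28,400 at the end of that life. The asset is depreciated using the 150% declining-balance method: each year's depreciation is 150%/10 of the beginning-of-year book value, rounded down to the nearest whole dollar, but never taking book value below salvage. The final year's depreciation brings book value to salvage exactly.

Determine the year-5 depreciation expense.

Depreciable base = $290,128 − $28,400 = $261,728.
Year 1: ⌊$290,128 × 150%/10⌋ = $43,519. Book value $246,609.
Year 2: ⌊$246,609 × 150%/10⌋ = $36,991. Book value $209,618.
Year 3: ⌊$209,618 × 150%/10⌋ = $31,442. Book value $178,176.
Year 4: ⌊$178,176 × 150%/10⌋ = $26,726. Book value $151,450.
Year 5: ⌊$151,450 × 150%/10⌋ = $22,717. Book value $128,733.

$22,717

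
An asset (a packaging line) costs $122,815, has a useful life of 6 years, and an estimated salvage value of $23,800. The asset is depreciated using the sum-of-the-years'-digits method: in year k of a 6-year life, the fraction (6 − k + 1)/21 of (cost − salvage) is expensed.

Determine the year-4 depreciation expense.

$14,145

Depreciable base = $122,815 − $23,800 = $99,015.
Sum of the years' digits = 6+5+4+3+2+1 = 21.
Year 1: $99,015 × 6/21 = $28,290. Book value $94,525.
Year 2: $99,015 × 5/21 = $23,575. Book value $70,950.
Year 3: $99,015 × 4/21 = $18,860. Book value $52,090.
Year 4: $99,015 × 3/21 = $14,145. Book value $37,945.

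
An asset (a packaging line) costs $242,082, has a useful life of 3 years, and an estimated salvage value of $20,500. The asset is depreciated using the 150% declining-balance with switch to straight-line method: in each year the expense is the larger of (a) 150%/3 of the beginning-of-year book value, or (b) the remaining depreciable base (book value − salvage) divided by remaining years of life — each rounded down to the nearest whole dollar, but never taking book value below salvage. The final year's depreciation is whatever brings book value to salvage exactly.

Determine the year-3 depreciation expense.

Depreciable base = $242,082 − $20,500 = $221,582.
Year 1: DB = ⌊$242,082 × 150%/3⌋ = $121,041; SL = ⌊$221,582/3⌋ = $73,860 → take DB $121,041. Book value $121,041.
Year 2: DB = ⌊$121,041 × 150%/3⌋ = $60,520; SL = ⌊$100,541/2⌋ = $50,270 → take DB $60,520. Book value $60,521.
Year 3 (final): $60,521 − $20,500 = $40,021. Book value $20,500.

$40,021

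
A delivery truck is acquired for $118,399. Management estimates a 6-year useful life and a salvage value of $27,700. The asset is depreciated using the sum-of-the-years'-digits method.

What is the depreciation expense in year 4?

$12,957

Depreciable base = $118,399 − $27,700 = $90,699.
Sum of the years' digits = 6+5+4+3+2+1 = 21.
Year 1: $90,699 × 6/21 = $25,914. Book value $92,485.
Year 2: $90,699 × 5/21 = $21,595. Book value $70,890.
Year 3: $90,699 × 4/21 = $17,276. Book value $53,614.
Year 4: $90,699 × 3/21 = $12,957. Book value $40,657.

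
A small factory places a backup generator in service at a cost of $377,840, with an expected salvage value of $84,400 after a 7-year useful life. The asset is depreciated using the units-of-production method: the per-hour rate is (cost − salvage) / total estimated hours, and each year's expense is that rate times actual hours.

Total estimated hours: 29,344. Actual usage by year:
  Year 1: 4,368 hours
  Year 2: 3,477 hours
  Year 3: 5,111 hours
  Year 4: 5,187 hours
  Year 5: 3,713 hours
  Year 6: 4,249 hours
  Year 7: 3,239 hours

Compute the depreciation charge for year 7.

Depreciable base = $377,840 − $84,400 = $293,440.
Rate = $293,440 / 29,344 hours = $10 per hour.
Year 1: 4,368 × $10 = $43,680. Book value $334,160.
Year 2: 3,477 × $10 = $34,770. Book value $299,390.
Year 3: 5,111 × $10 = $51,110. Book value $248,280.
Year 4: 5,187 × $10 = $51,870. Book value $196,410.
Year 5: 3,713 × $10 = $37,130. Book value $159,280.
Year 6: 4,249 × $10 = $42,490. Book value $116,790.
Year 7: 3,239 × $10 = $32,390. Book value $84,400.

$32,390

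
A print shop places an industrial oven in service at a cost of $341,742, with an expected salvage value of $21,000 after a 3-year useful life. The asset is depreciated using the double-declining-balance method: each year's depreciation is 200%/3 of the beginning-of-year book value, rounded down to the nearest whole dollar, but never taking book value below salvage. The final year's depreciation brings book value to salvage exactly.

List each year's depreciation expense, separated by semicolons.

Depreciable base = $341,742 − $21,000 = $320,742.
Year 1: ⌊$341,742 × 200%/3⌋ = $227,828. Book value $113,914.
Year 2: ⌊$113,914 × 200%/3⌋ = $75,942. Book value $37,972.
Year 3 (final): $37,972 − $21,000 = $16,972. Book value $21,000.

$227,828; $75,942; $16,972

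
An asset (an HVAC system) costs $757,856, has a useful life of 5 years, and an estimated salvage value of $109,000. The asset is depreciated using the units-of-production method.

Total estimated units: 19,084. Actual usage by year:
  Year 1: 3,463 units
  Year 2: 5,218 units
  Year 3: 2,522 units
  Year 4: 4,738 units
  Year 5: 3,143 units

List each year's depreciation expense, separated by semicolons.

$117,742; $177,412; $85,748; $161,092; $106,862

Depreciable base = $757,856 − $109,000 = $648,856.
Rate = $648,856 / 19,084 units = $34 per unit.
Year 1: 3,463 × $34 = $117,742. Book value $640,114.
Year 2: 5,218 × $34 = $177,412. Book value $462,702.
Year 3: 2,522 × $34 = $85,748. Book value $376,954.
Year 4: 4,738 × $34 = $161,092. Book value $215,862.
Year 5: 3,143 × $34 = $106,862. Book value $109,000.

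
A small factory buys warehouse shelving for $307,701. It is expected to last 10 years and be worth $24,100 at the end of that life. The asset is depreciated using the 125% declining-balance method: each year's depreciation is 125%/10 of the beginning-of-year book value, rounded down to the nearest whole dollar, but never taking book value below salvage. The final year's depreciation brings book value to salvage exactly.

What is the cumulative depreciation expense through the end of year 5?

Depreciable base = $307,701 − $24,100 = $283,601.
Year 1: ⌊$307,701 × 125%/10⌋ = $38,462. Book value $269,239.
Year 2: ⌊$269,239 × 125%/10⌋ = $33,654. Book value $235,585.
Year 3: ⌊$235,585 × 125%/10⌋ = $29,448. Book value $206,137.
Year 4: ⌊$206,137 × 125%/10⌋ = $25,767. Book value $180,370.
Year 5: ⌊$180,370 × 125%/10⌋ = $22,546. Book value $157,824.
Accumulated through year 5 = $307,701 − $157,824 = $149,877.

$149,877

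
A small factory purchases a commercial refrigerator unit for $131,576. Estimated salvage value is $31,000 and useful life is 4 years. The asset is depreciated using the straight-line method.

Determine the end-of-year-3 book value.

Depreciable base = $131,576 − $31,000 = $100,576.
Annual expense = $100,576 / 4 = $25,144.
End of year 1: book value $106,432.
End of year 2: book value $81,288.
End of year 3: book value $56,144.

$56,144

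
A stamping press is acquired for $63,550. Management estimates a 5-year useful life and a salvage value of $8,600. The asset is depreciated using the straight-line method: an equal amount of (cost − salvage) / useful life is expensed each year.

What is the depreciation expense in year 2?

Depreciable base = $63,550 − $8,600 = $54,950.
Annual expense = $54,950 / 5 = $10,990.

$10,990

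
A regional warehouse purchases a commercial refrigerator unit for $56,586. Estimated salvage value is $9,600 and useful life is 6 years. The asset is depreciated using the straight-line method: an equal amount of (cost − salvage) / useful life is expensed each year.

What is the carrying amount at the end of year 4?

$25,262

Depreciable base = $56,586 − $9,600 = $46,986.
Annual expense = $46,986 / 6 = $7,831.
End of year 1: book value $48,755.
End of year 2: book value $40,924.
End of year 3: book value $33,093.
End of year 4: book value $25,262.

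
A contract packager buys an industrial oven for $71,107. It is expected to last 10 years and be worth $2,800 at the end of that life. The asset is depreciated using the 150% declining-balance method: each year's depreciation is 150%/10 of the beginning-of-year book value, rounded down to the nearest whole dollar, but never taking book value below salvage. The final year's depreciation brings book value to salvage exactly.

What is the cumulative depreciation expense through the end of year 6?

Depreciable base = $71,107 − $2,800 = $68,307.
Year 1: ⌊$71,107 × 150%/10⌋ = $10,666. Book value $60,441.
Year 2: ⌊$60,441 × 150%/10⌋ = $9,066. Book value $51,375.
Year 3: ⌊$51,375 × 150%/10⌋ = $7,706. Book value $43,669.
Year 4: ⌊$43,669 × 150%/10⌋ = $6,550. Book value $37,119.
Year 5: ⌊$37,119 × 150%/10⌋ = $5,567. Book value $31,552.
Year 6: ⌊$31,552 × 150%/10⌋ = $4,732. Book value $26,820.
Accumulated through year 6 = $71,107 − $26,820 = $44,287.

$44,287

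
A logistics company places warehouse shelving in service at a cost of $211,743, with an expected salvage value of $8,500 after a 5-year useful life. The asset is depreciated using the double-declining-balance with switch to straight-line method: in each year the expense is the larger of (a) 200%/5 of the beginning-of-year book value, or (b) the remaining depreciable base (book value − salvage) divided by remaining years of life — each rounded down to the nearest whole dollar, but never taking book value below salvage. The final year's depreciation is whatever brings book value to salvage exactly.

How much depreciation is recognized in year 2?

$50,818

Depreciable base = $211,743 − $8,500 = $203,243.
Year 1: DB = ⌊$211,743 × 200%/5⌋ = $84,697; SL = ⌊$203,243/5⌋ = $40,648 → take DB $84,697. Book value $127,046.
Year 2: DB = ⌊$127,046 × 200%/5⌋ = $50,818; SL = ⌊$118,546/4⌋ = $29,636 → take DB $50,818. Book value $76,228.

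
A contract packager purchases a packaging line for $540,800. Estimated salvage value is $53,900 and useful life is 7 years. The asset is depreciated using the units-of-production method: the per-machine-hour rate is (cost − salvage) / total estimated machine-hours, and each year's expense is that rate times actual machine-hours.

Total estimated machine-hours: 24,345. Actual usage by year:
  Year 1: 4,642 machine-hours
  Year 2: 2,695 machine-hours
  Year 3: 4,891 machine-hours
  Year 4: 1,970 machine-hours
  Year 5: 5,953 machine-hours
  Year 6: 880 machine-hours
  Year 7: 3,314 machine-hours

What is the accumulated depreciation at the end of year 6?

Depreciable base = $540,800 − $53,900 = $486,900.
Rate = $486,900 / 24,345 machine-hours = $20 per machine-hour.
Year 1: 4,642 × $20 = $92,840. Book value $447,960.
Year 2: 2,695 × $20 = $53,900. Book value $394,060.
Year 3: 4,891 × $20 = $97,820. Book value $296,240.
Year 4: 1,970 × $20 = $39,400. Book value $256,840.
Year 5: 5,953 × $20 = $119,060. Book value $137,780.
Year 6: 880 × $20 = $17,600. Book value $120,180.
Accumulated through year 6 = $540,800 − $120,180 = $420,620.

$420,620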